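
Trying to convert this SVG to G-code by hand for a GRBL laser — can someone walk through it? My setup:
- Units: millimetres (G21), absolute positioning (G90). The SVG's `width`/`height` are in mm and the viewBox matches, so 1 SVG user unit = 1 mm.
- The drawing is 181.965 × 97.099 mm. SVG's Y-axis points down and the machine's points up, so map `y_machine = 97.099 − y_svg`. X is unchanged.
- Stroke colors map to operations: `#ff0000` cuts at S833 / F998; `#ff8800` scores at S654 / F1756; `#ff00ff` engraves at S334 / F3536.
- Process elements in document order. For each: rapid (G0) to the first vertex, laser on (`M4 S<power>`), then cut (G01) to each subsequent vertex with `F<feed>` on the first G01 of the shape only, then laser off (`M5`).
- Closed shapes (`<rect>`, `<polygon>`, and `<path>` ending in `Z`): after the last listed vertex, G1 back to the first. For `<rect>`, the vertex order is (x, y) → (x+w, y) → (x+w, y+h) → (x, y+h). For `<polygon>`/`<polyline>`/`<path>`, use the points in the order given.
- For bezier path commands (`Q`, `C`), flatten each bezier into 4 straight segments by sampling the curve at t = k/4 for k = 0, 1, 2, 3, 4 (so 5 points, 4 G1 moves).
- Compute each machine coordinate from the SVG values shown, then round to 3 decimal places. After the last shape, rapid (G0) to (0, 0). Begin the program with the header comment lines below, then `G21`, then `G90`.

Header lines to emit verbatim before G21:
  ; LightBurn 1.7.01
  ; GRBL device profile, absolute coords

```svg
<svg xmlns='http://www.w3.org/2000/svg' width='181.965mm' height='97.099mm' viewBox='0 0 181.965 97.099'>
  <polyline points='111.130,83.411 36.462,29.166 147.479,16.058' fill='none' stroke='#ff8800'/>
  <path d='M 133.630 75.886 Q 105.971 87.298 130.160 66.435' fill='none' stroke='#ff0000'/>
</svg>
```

1 u = 1 mm; y_m = 97.099 − y.

[1] `<polyline>` open polyline, #ff8800→score S654 F1756: (111.130,13.688) → (36.462,67.933) → (147.479,81.041)

[2] `<path>` quadratic bezier, #ff0000→cut S833 F998: (133.630,21.213) → (123.041,17.524) → (118.933,17.870) → (121.306,22.250) → (130.160,30.664)

; LightBurn 1.7.01
; GRBL device profile, absolute coords
G21
G90
G0 X111.130 Y13.688
M4 S654
G01 X36.462 Y67.933 F1756
G01 X147.479 Y81.041
M5
G0 X133.630 Y21.213
M4 S833
G01 X123.041 Y17.524 F998
G01 X118.933 Y17.870
G01 X121.306 Y22.250
G01 X130.160 Y30.664
M5
G0 X0.000 Y0.000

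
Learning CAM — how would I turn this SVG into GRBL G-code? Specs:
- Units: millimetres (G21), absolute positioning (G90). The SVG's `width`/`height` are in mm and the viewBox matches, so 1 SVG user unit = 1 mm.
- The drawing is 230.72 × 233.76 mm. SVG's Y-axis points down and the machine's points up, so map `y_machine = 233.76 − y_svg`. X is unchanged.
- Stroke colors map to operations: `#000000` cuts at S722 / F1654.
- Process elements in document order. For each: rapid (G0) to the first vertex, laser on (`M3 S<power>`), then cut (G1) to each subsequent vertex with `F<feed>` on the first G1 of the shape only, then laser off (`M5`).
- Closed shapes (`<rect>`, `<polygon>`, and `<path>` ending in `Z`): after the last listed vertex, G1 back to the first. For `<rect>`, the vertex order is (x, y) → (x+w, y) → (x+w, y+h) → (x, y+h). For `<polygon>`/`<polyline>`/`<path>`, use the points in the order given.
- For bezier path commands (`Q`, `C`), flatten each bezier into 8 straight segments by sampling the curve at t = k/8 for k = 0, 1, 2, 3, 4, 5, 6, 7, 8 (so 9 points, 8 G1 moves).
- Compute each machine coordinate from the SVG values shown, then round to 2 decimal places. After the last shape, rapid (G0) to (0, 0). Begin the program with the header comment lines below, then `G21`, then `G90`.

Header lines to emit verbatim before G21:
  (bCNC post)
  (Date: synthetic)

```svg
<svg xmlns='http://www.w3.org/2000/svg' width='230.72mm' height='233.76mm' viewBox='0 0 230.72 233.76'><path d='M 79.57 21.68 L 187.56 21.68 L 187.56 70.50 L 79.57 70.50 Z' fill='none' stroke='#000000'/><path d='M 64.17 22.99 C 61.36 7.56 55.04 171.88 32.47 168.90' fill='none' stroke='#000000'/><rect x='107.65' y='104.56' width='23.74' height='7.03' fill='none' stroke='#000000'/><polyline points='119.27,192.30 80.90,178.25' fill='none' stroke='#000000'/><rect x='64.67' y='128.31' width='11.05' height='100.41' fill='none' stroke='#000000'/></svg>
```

(bCNC post)
(Date: synthetic)
G21
G90
G0 X79.57 Y212.08
M3 S722
G1 X187.56 Y212.08 F1654
G1 X187.56 Y163.26
G1 X79.57 Y163.26
G1 X79.57 Y212.08
M5
G0 X64.17 Y210.77
M3 S722
G1 X62.93 Y208.81 F1654
G1 X61.21 Y194.06
G1 X58.86 Y170.60
G1 X55.73 Y142.48
G1 X51.68 Y113.79
G1 X46.55 Y88.57
G1 X40.20 Y70.91
G1 X32.47 Y64.86
M5
G0 X107.65 Y129.20
M3 S722
G1 X131.39 Y129.20 F1654
G1 X131.39 Y122.17
G1 X107.65 Y122.17
G1 X107.65 Y129.20
M5
G0 X119.27 Y41.46
M3 S722
G1 X80.90 Y55.51 F1654
M5
G0 X64.67 Y105.45
M3 S722
G1 X75.72 Y105.45 F1654
G1 X75.72 Y5.04
G1 X64.67 Y5.04
G1 X64.67 Y105.45
M5
G0 X0.00 Y0.00

1 u = 1 mm; y_m = 233.76 − y.

[1] `<path>` rectangle, #000000→cut S722 F1654: (79.57,212.08) → (187.56,212.08) → (187.56,163.26) → (79.57,163.26) → (79.57,212.08) (closed)

[2] `<path>` cubic bezier, #000000→cut S722 F1654: (64.17,210.77) → (62.93,208.81) → (61.21,194.06) → (58.86,170.60) → (55.73,142.48) → (51.68,113.79) → (46.55,88.57) → (40.20,70.91) → (32.47,64.86)

[3] `<rect>` rectangle, #000000→cut S722 F1654: (107.65,129.20) → (131.39,129.20) → (131.39,122.17) → (107.65,122.17) → (107.65,129.20) (closed)

[4] `<polyline>` line segment, #000000→cut S722 F1654: (119.27,41.46) → (80.90,55.51)

[5] `<rect>` rectangle, #000000→cut S722 F1654: (64.67,105.45) → (75.72,105.45) → (75.72,5.04) → (64.67,5.04) → (64.67,105.45) (closed)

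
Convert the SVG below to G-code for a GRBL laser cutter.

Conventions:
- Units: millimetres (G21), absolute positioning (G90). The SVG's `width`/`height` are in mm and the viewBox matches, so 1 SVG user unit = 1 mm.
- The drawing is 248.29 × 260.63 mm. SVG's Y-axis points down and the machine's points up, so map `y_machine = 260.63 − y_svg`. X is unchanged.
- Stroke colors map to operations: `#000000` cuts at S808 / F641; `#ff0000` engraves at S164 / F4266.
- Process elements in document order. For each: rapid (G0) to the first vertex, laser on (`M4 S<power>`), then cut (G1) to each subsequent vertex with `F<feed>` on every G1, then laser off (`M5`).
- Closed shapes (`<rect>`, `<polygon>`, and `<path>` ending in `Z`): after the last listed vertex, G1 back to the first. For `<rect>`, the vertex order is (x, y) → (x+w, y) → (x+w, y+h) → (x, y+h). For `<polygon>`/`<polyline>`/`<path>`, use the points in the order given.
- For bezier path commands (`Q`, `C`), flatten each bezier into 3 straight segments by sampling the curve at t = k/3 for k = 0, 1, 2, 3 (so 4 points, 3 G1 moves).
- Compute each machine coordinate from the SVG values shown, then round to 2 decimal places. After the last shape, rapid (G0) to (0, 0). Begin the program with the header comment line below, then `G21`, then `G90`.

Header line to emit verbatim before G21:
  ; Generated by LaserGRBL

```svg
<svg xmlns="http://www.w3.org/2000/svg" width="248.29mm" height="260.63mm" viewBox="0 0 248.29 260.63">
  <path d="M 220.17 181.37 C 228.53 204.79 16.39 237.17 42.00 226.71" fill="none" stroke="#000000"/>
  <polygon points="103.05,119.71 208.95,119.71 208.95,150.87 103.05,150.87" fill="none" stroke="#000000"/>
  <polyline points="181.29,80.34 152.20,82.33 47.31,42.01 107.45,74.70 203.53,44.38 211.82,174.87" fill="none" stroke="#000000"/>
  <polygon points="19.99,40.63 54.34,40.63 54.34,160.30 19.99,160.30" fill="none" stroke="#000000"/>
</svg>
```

Since the viewBox matches the mm dimensions, user units are millimetres directly. The only transform is the Y-flip y_m = 260.63 − y_svg.

Shape 1 is a cubic bezier drawn with `<path>`. Its stroke #000000 means cut at S808, F641. After flipping Y the toolpath is (220.17,79.26) → (172.00,54.77) → (78.67,35.82) → (42.00,33.92).

Shape 2 is a rectangle drawn with `<polygon>`. Its stroke #000000 means cut at S808, F641. After flipping Y the toolpath is (103.05,140.92) → (208.95,140.92) → (208.95,109.76) → (103.05,109.76) → (103.05,140.92), returning to the start.

Shape 3 is a open polyline drawn with `<polyline>`. Its stroke #000000 means cut at S808, F641. After flipping Y the toolpath is (181.29,180.29) → (152.20,178.30) → (47.31,218.62) → (107.45,185.93) → (203.53,216.25) → (211.82,85.76).

Shape 4 is a rectangle drawn with `<polygon>`. Its stroke #000000 means cut at S808, F641. After flipping Y the toolpath is (19.99,220.00) → (54.34,220.00) → (54.34,100.33) → (19.99,100.33) → (19.99,220.00), returning to the start.

; Generated by LaserGRBL
G21
G90
G0 X220.17 Y79.26
M4 S808
G1 X172.00 Y54.77 F641
G1 X78.67 Y35.82 F641
G1 X42.00 Y33.92 F641
M5
G0 X103.05 Y140.92
M4 S808
G1 X208.95 Y140.92 F641
G1 X208.95 Y109.76 F641
G1 X103.05 Y109.76 F641
G1 X103.05 Y140.92 F641
M5
G0 X181.29 Y180.29
M4 S808
G1 X152.20 Y178.30 F641
G1 X47.31 Y218.62 F641
G1 X107.45 Y185.93 F641
G1 X203.53 Y216.25 F641
G1 X211.82 Y85.76 F641
M5
G0 X19.99 Y220.00
M4 S808
G1 X54.34 Y220.00 F641
G1 X54.34 Y100.33 F641
G1 X19.99 Y100.33 F641
G1 X19.99 Y220.00 F641
M5
G0 X0.00 Y0.00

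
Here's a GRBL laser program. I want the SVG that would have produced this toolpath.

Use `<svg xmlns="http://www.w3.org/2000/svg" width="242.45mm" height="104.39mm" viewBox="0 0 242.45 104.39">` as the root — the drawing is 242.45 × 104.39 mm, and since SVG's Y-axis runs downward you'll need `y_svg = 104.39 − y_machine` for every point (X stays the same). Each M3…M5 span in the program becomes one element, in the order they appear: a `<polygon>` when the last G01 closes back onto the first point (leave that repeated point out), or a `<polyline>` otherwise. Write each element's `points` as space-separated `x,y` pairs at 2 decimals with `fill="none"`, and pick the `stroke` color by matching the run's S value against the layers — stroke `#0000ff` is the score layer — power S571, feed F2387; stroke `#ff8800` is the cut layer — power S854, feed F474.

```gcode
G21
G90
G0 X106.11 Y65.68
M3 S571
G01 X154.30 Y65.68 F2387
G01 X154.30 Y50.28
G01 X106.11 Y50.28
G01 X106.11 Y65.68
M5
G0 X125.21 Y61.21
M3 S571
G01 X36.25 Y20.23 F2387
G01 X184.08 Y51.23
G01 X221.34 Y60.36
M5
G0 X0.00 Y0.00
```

<svg xmlns="http://www.w3.org/2000/svg" width="242.45mm" height="104.39mm" viewBox="0 0 242.45 104.39">
  <polygon points="106.11,38.71 154.30,38.71 154.30,54.11 106.11,54.11" fill="none" stroke="#0000ff"/>
  <polyline points="125.21,43.18 36.25,84.16 184.08,53.16 221.34,44.03" fill="none" stroke="#0000ff"/>
</svg>

Each laser-on run becomes one SVG element. Flip Y back into SVG space with y_svg = 104.39 − y_machine. Every run uses S571, so all elements get stroke `#0000ff` (score).

Run 1: The run returns to its start, so emit a `<polygon>` with points (Y-flipped): 106.11,38.71 154.30,38.71 154.30,54.11 106.11,54.11.

Run 2: The run is open, so emit a `<polyline>` with points (Y-flipped): 125.21,43.18 36.25,84.16 184.08,53.16 221.34,44.03.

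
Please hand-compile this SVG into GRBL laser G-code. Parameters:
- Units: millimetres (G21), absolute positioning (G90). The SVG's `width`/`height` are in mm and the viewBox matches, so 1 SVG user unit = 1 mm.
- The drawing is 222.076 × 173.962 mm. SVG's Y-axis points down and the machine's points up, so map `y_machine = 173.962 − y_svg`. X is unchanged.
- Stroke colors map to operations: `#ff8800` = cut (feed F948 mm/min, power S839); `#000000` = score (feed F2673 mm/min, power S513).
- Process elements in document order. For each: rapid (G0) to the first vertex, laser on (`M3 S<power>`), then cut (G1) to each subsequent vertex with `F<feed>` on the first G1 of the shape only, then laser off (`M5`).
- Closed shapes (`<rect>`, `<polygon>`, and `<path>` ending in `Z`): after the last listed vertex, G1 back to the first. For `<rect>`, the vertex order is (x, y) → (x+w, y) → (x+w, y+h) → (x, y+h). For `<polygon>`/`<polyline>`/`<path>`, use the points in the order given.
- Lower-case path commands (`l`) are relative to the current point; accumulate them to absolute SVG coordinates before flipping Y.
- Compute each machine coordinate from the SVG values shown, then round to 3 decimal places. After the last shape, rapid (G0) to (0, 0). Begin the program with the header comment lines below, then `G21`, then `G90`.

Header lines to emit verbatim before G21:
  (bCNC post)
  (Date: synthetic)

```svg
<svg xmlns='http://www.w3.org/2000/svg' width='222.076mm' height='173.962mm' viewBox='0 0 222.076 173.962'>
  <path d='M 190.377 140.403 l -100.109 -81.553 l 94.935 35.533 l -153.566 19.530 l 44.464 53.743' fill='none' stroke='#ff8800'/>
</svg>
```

(bCNC post)
(Date: synthetic)
G21
G90
G0 X190.377 Y33.559
M3 S839
G1 X90.268 Y115.112 F948
G1 X185.203 Y79.579
G1 X31.637 Y60.049
G1 X76.101 Y6.306
M5
G0 X0.000 Y0.000

viewBox `0 0 222.076 173.962` with mm width/height → 1 unit = 1 mm. Flip: y_m = 173.962 − y_svg.

**Shape 1** — `<path>` open polyline, stroke `#ff8800` → cut (S839, F948). Machine vertices: (190.377,33.559) → (90.268,115.112) → (185.203,79.579) → (31.637,60.049) → (76.101,6.306). Open path.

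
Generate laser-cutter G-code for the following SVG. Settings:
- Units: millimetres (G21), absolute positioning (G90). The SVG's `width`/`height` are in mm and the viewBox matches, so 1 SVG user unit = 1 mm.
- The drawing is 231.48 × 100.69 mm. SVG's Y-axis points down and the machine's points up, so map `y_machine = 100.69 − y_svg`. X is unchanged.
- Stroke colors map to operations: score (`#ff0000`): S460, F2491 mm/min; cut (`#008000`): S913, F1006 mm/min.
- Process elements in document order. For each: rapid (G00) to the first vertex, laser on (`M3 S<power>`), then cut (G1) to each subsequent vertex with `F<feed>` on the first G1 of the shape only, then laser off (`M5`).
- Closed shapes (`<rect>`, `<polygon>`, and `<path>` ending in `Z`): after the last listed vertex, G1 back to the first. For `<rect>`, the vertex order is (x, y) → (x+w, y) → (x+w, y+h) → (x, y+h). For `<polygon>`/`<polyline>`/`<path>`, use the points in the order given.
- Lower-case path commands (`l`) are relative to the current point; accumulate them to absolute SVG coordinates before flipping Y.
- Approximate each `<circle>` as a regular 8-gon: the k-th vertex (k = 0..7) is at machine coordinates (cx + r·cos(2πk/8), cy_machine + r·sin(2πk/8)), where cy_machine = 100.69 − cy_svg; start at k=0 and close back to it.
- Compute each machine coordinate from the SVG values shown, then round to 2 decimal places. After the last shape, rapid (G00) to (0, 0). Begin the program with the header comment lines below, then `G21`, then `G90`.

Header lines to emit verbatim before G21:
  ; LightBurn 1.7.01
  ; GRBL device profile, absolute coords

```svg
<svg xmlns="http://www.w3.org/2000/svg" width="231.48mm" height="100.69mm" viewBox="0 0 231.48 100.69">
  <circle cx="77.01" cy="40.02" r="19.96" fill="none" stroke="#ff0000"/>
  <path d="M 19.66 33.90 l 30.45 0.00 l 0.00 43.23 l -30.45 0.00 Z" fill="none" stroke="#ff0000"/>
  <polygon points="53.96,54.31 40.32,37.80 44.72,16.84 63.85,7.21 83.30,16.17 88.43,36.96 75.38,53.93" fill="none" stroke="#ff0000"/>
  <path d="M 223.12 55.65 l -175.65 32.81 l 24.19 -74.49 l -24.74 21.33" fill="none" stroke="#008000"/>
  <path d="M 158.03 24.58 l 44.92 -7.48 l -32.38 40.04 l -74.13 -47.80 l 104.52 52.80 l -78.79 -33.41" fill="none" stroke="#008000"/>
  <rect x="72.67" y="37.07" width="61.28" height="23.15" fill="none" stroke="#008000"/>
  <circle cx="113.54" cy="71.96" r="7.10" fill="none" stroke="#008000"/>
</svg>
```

; LightBurn 1.7.01
; GRBL device profile, absolute coords
G21
G90
G00 X96.97 Y60.67
M3 S460
G1 X91.12 Y74.78 F2491
G1 X77.01 Y80.63
G1 X62.90 Y74.78
G1 X57.05 Y60.67
G1 X62.90 Y46.56
G1 X77.01 Y40.71
G1 X91.12 Y46.56
G1 X96.97 Y60.67
M5
G00 X19.66 Y66.79
M3 S460
G1 X50.11 Y66.79 F2491
G1 X50.11 Y23.56
G1 X19.66 Y23.56
G1 X19.66 Y66.79
M5
G00 X53.96 Y46.38
M3 S460
G1 X40.32 Y62.89 F2491
G1 X44.72 Y83.85
G1 X63.85 Y93.48
G1 X83.30 Y84.52
G1 X88.43 Y63.73
G1 X75.38 Y46.76
G1 X53.96 Y46.38
M5
G00 X223.12 Y45.04
M3 S913
G1 X47.47 Y12.23 F1006
G1 X71.66 Y86.72
G1 X46.92 Y65.39
M5
G00 X158.03 Y76.11
M3 S913
G1 X202.95 Y83.59 F1006
G1 X170.57 Y43.55
G1 X96.44 Y91.35
G1 X200.96 Y38.55
G1 X122.17 Y71.96
M5
G00 X72.67 Y63.62
M3 S913
G1 X133.95 Y63.62 F1006
G1 X133.95 Y40.47
G1 X72.67 Y40.47
G1 X72.67 Y63.62
M5
G00 X120.64 Y28.73
M3 S913
G1 X118.56 Y33.75 F1006
G1 X113.54 Y35.83
G1 X108.52 Y33.75
G1 X106.44 Y28.73
G1 X108.52 Y23.71
G1 X113.54 Y21.63
G1 X118.56 Y23.71
G1 X120.64 Y28.73
M5
G00 X0.00 Y0.00

viewBox `0 0 231.48 100.69` with mm width/height → 1 unit = 1 mm. Flip: y_m = 100.69 − y_svg.

**Shape 1** — `<circle>` circle, stroke `#ff0000` → score (S460, F2491). Machine vertices: (96.97,60.67) → (91.12,74.78) → (77.01,80.63) → (62.90,74.78) → (57.05,60.67) → (62.90,46.56) → (77.01,40.71) → (91.12,46.56) → (96.97,60.67). Closed: final G1 returns to the first vertex.

**Shape 2** — `<path>` rectangle, stroke `#ff0000` → score (S460, F2491). Machine vertices: (19.66,66.79) → (50.11,66.79) → (50.11,23.56) → (19.66,23.56) → (19.66,66.79). Closed: final G1 returns to the first vertex.

**Shape 3** — `<polygon>` regular polygon, stroke `#ff0000` → score (S460, F2491). Machine vertices: (53.96,46.38) → (40.32,62.89) → (44.72,83.85) → (63.85,93.48) → (83.30,84.52) → (88.43,63.73) → (75.38,46.76) → (53.96,46.38). Closed: final G1 returns to the first vertex.

**Shape 4** — `<path>` open polyline, stroke `#008000` → cut (S913, F1006). Machine vertices: (223.12,45.04) → (47.47,12.23) → (71.66,86.72) → (46.92,65.39). Open path.

**Shape 5** — `<path>` open polyline, stroke `#008000` → cut (S913, F1006). Machine vertices: (158.03,76.11) → (202.95,83.59) → (170.57,43.55) → (96.44,91.35) → (200.96,38.55) → (122.17,71.96). Open path.

**Shape 6** — `<rect>` rectangle, stroke `#008000` → cut (S913, F1006). Machine vertices: (72.67,63.62) → (133.95,63.62) → (133.95,40.47) → (72.67,40.47) → (72.67,63.62). Closed: final G1 returns to the first vertex.

**Shape 7** — `<circle>` circle, stroke `#008000` → cut (S913, F1006). Machine vertices: (120.64,28.73) → (118.56,33.75) → (113.54,35.83) → (108.52,33.75) → (106.44,28.73) → (108.52,23.71) → (113.54,21.63) → (118.56,23.71) → (120.64,28.73). Closed: final G1 returns to the first vertex.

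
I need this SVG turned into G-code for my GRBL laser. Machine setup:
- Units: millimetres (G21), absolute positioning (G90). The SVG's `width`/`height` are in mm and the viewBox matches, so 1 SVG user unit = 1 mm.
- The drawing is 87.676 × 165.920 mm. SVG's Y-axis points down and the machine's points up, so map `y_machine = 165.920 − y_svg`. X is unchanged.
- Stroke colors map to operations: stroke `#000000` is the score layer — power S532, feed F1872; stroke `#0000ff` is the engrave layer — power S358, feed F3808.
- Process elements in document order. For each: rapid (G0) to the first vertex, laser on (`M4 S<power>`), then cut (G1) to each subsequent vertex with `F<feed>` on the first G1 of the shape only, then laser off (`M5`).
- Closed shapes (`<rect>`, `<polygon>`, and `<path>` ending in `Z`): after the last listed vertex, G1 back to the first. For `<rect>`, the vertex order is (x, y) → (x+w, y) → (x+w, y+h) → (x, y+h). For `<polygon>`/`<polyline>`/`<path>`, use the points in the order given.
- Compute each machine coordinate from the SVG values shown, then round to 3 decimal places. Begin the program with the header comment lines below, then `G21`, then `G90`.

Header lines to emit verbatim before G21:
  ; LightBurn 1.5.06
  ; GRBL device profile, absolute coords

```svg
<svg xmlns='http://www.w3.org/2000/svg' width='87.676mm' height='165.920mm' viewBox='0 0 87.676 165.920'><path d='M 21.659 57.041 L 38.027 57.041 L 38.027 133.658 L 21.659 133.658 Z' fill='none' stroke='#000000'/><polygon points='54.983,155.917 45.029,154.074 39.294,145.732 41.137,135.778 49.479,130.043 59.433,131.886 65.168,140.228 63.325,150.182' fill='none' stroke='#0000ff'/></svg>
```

; LightBurn 1.5.06
; GRBL device profile, absolute coords
G21
G90
G0 X21.659 Y108.879
M4 S532
G1 X38.027 Y108.879 F1872
G1 X38.027 Y32.262
G1 X21.659 Y32.262
G1 X21.659 Y108.879
M5
G0 X54.983 Y10.003
M4 S358
G1 X45.029 Y11.846 F3808
G1 X39.294 Y20.188
G1 X41.137 Y30.142
G1 X49.479 Y35.877
G1 X59.433 Y34.034
G1 X65.168 Y25.692
G1 X63.325 Y15.738
G1 X54.983 Y10.003
M5

Since the viewBox matches the mm dimensions, user units are millimetres directly. The only transform is the Y-flip y_m = 165.920 − y_svg.

Shape 1 is a rectangle drawn with `<path>`. Its stroke #000000 means score at S532, F1872. After flipping Y the toolpath is (21.659,108.879) → (38.027,108.879) → (38.027,32.262) → (21.659,32.262) → (21.659,108.879), returning to the start.

Shape 2 is a regular polygon drawn with `<polygon>`. Its stroke #0000ff means engrave at S358, F3808. After flipping Y the toolpath is (54.983,10.003) → (45.029,11.846) → (39.294,20.188) → (41.137,30.142) → (49.479,35.877) → (59.433,34.034) → (65.168,25.692) → (63.325,15.738) → (54.983,10.003), returning to the start.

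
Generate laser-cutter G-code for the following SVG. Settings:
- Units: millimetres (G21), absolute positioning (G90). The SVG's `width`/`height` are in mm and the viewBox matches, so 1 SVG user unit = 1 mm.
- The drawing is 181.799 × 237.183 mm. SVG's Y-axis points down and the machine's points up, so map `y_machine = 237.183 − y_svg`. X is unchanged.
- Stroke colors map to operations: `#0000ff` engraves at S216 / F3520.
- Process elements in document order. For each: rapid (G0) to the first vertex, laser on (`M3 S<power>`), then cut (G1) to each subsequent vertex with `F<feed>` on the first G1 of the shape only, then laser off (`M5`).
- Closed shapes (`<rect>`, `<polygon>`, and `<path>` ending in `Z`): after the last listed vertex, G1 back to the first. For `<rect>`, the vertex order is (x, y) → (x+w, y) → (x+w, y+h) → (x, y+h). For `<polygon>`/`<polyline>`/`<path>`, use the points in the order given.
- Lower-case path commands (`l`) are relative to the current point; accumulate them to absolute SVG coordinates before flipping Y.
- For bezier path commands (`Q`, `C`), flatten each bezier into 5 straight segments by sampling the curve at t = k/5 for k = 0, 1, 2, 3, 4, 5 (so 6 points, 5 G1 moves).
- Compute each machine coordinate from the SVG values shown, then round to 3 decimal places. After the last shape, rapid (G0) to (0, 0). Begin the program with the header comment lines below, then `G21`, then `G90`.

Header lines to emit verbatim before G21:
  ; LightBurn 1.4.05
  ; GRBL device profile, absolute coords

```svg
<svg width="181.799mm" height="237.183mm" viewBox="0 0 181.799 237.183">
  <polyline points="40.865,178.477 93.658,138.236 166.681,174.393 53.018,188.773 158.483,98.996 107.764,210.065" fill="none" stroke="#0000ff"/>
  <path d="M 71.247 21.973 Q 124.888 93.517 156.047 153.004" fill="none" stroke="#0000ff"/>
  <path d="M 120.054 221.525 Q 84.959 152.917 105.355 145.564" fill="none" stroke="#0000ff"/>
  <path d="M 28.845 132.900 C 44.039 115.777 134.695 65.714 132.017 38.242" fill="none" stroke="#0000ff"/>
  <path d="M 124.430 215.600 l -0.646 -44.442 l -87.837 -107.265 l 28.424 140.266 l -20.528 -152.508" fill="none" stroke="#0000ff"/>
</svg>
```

viewBox `0 0 181.799 237.183` with mm width/height → 1 unit = 1 mm. Flip: y_m = 237.183 − y_svg.

**Shape 1** — `<polyline>` open polyline, stroke `#0000ff` → engrave (S216, F3520). Machine vertices: (40.865,58.706) → (93.658,98.947) → (166.681,62.790) → (53.018,48.410) → (158.483,138.187) → (107.764,27.118). Open path.

**Shape 2** — `<path>` quadratic bezier, stroke `#0000ff` → engrave (S216, F3520). Control points (SVG): P0=(71.247,21.973), P1=(124.888,93.517), P2=(156.047,153.004); sampled at t=k/5. Machine vertices: (71.247,215.210) → (91.804,187.075) → (110.563,159.904) → (127.523,133.698) → (142.684,108.456) → (156.047,84.179). Open path.

**Shape 3** — `<path>` quadratic bezier, stroke `#0000ff` → engrave (S216, F3520). Control points (SVG): P0=(120.054,221.525), P1=(84.959,152.917), P2=(105.355,145.564); sampled at t=k/5. Machine vertices: (120.054,15.658) → (108.236,40.651) → (100.857,60.744) → (97.917,75.936) → (99.416,86.228) → (105.355,91.619). Open path.

**Shape 4** — `<path>` cubic bezier, stroke `#0000ff` → engrave (S216, F3520). Control points (SVG): P0=(28.845,132.900), P1=(44.039,115.777), P2=(134.695,65.714), P3=(132.017,38.242); sampled at t=k/5. Machine vertices: (28.845,104.283) → (45.666,118.065) → (72.497,137.088) → (101.233,158.685) → (123.774,180.191) → (132.017,198.941). Open path.

**Shape 5** — `<path>` open polyline, stroke `#0000ff` → engrave (S216, F3520). Machine vertices: (124.430,21.583) → (123.784,66.025) → (35.947,173.290) → (64.371,33.024) → (43.843,185.532). Open path.

; LightBurn 1.4.05
; GRBL device profile, absolute coords
G21
G90
G0 X40.865 Y58.706
M3 S216
G1 X93.658 Y98.947 F3520
G1 X166.681 Y62.790
G1 X53.018 Y48.410
G1 X158.483 Y138.187
G1 X107.764 Y27.118
M5
G0 X71.247 Y215.210
M3 S216
G1 X91.804 Y187.075 F3520
G1 X110.563 Y159.904
G1 X127.523 Y133.698
G1 X142.684 Y108.456
G1 X156.047 Y84.179
M5
G0 X120.054 Y15.658
M3 S216
G1 X108.236 Y40.651 F3520
G1 X100.857 Y60.744
G1 X97.917 Y75.936
G1 X99.416 Y86.228
G1 X105.355 Y91.619
M5
G0 X28.845 Y104.283
M3 S216
G1 X45.666 Y118.065 F3520
G1 X72.497 Y137.088
G1 X101.233 Y158.685
G1 X123.774 Y180.191
G1 X132.017 Y198.941
M5
G0 X124.430 Y21.583
M3 S216
G1 X123.784 Y66.025 F3520
G1 X35.947 Y173.290
G1 X64.371 Y33.024
G1 X43.843 Y185.532
M5
G0 X0.000 Y0.000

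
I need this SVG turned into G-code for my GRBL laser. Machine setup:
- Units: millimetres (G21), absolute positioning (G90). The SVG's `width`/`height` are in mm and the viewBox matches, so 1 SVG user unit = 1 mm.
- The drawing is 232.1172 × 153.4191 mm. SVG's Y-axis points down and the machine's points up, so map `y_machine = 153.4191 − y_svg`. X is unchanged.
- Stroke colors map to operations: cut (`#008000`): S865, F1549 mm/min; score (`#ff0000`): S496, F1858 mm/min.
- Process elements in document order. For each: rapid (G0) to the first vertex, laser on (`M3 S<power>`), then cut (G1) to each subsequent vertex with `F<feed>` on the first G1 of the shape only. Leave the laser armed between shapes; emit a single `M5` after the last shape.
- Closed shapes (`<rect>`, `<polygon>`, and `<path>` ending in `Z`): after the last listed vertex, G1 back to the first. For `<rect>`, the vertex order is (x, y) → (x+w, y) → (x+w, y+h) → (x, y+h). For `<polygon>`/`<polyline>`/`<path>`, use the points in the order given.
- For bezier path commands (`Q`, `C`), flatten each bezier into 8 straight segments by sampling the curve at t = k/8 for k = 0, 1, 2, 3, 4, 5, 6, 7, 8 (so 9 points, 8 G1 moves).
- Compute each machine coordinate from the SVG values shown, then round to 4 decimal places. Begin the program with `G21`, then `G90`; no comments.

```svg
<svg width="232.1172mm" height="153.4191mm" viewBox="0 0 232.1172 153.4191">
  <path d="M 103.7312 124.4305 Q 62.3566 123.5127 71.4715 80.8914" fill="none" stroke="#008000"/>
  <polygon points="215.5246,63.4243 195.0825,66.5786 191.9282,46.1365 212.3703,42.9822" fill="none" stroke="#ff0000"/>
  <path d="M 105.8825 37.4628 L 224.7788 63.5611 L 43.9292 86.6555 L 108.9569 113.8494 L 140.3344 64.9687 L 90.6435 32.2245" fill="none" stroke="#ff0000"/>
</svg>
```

viewBox `0 0 232.1172 153.4191` with mm width/height → 1 unit = 1 mm. Flip: y_m = 153.4191 − y_svg.

**Shape 1** — `<path>` quadratic bezier, stroke `#008000` → cut (S865, F1549). Control points (SVG): P0=(103.7312,124.4305), P1=(62.3566,123.5127), P2=(71.4715,80.8914); sampled at t=k/8. Machine vertices: (103.7312,28.9886) → (94.1764,29.8697) → (86.1995,32.0540) → (79.8003,35.5415) → (74.9790,40.3323) → (71.7354,46.4263) → (70.0696,53.8235) → (69.9817,62.5240) → (71.4715,72.5277). Open path.

**Shape 2** — `<polygon>` regular polygon, stroke `#ff0000` → score (S496, F1858). Machine vertices: (215.5246,89.9948) → (195.0825,86.8405) → (191.9282,107.2826) → (212.3703,110.4369) → (215.5246,89.9948). Closed: final G1 returns to the first vertex.

**Shape 3** — `<path>` open polyline, stroke `#ff0000` → score (S496, F1858). Machine vertices: (105.8825,115.9563) → (224.7788,89.8580) → (43.9292,66.7636) → (108.9569,39.5697) → (140.3344,88.4504) → (90.6435,121.1946). Open path.

G21
G90
G0 X103.7312 Y28.9886
M3 S865
G1 X94.1764 Y29.8697 F1549
G1 X86.1995 Y32.0540
G1 X79.8003 Y35.5415
G1 X74.9790 Y40.3323
G1 X71.7354 Y46.4263
G1 X70.0696 Y53.8235
G1 X69.9817 Y62.5240
G1 X71.4715 Y72.5277
G0 X215.5246 Y89.9948
M3 S496
G1 X195.0825 Y86.8405 F1858
G1 X191.9282 Y107.2826
G1 X212.3703 Y110.4369
G1 X215.5246 Y89.9948
G0 X105.8825 Y115.9563
M3 S496
G1 X224.7788 Y89.8580 F1858
G1 X43.9292 Y66.7636
G1 X108.9569 Y39.5697
G1 X140.3344 Y88.4504
G1 X90.6435 Y121.1946
M5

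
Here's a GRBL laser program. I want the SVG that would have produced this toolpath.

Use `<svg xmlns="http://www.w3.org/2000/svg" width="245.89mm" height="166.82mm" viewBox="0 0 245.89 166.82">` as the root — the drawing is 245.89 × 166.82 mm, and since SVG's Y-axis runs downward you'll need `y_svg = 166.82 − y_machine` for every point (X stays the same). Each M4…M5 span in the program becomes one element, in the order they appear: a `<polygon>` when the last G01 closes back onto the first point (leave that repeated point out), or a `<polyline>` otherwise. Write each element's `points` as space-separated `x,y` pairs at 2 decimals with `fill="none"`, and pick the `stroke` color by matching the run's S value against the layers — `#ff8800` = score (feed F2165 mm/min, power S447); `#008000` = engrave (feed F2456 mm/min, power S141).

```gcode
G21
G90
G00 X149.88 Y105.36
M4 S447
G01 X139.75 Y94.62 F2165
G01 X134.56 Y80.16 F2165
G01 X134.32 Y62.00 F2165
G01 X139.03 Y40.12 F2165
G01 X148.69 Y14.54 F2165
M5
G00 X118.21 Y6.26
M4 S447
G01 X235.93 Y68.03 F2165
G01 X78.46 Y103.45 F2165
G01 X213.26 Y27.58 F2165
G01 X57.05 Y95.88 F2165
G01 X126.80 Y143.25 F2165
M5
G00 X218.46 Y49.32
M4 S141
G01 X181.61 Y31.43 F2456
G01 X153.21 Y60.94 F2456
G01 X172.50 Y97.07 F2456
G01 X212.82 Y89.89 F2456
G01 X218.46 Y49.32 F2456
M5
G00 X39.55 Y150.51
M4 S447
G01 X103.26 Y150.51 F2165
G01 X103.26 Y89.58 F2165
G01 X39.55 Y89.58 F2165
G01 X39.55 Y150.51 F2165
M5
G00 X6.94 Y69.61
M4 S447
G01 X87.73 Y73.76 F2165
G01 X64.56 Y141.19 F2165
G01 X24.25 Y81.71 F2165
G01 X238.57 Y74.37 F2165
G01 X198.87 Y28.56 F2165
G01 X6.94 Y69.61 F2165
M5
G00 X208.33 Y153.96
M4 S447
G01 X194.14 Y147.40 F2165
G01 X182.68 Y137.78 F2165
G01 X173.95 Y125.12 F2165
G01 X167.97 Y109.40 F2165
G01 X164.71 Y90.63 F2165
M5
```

<svg xmlns="http://www.w3.org/2000/svg" width="245.89mm" height="166.82mm" viewBox="0 0 245.89 166.82">
  <polyline points="149.88,61.46 139.75,72.20 134.56,86.66 134.32,104.82 139.03,126.70 148.69,152.28" fill="none" stroke="#ff8800"/>
  <polyline points="118.21,160.56 235.93,98.79 78.46,63.37 213.26,139.24 57.05,70.94 126.80,23.57" fill="none" stroke="#ff8800"/>
  <polygon points="218.46,117.50 181.61,135.39 153.21,105.88 172.50,69.75 212.82,76.93" fill="none" stroke="#008000"/>
  <polygon points="39.55,16.31 103.26,16.31 103.26,77.24 39.55,77.24" fill="none" stroke="#ff8800"/>
  <polygon points="6.94,97.21 87.73,93.06 64.56,25.63 24.25,85.11 238.57,92.45 198.87,138.26" fill="none" stroke="#ff8800"/>
  <polyline points="208.33,12.86 194.14,19.42 182.68,29.04 173.95,41.70 167.97,57.42 164.71,76.19" fill="none" stroke="#ff8800"/>
</svg>

y_svg = 166.82 − y_m.

[1] S447→`#ff8800` (score); open run; points: 149.88,61.46 139.75,72.20 134.56,86.66 134.32,104.82 139.03,126.70 148.69,152.28

[2] S447→`#ff8800` (score); open run; points: 118.21,160.56 235.93,98.79 78.46,63.37 213.26,139.24 57.05,70.94 126.80,23.57

[3] S141→`#008000` (engrave); closed run; points: 218.46,117.50 181.61,135.39 153.21,105.88 172.50,69.75 212.82,76.93

[4] S447→`#ff8800` (score); closed run; points: 39.55,16.31 103.26,16.31 103.26,77.24 39.55,77.24

[5] S447→`#ff8800` (score); closed run; points: 6.94,97.21 87.73,93.06 64.56,25.63 24.25,85.11 238.57,92.45 198.87,138.26

[6] S447→`#ff8800` (score); open run; points: 208.33,12.86 194.14,19.42 182.68,29.04 173.95,41.70 167.97,57.42 164.71,76.19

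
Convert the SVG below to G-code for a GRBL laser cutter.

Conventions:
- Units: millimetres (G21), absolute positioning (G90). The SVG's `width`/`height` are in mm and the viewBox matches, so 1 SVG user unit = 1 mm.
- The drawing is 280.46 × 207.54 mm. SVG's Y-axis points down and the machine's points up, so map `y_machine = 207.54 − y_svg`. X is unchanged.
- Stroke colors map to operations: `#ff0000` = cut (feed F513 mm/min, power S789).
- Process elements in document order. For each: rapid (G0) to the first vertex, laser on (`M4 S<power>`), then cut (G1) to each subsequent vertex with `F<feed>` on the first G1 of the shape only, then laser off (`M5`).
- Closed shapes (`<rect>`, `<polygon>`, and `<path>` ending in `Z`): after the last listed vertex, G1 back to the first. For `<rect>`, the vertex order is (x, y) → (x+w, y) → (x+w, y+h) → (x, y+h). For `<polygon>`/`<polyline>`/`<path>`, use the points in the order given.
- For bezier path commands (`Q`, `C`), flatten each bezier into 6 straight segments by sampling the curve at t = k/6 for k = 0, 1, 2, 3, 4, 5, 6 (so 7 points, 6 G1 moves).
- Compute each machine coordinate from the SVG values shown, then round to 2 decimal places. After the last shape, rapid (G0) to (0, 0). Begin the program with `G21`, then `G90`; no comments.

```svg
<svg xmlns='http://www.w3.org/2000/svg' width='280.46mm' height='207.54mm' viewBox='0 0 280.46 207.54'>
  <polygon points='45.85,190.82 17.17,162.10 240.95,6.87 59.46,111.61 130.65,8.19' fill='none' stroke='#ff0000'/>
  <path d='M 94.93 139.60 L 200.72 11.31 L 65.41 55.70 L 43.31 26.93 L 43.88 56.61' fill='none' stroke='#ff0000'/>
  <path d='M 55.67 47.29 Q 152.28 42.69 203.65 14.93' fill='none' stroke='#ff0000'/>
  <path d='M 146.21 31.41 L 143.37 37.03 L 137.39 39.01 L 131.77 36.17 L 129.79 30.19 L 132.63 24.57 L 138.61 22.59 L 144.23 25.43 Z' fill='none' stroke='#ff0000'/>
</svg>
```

G21
G90
G0 X45.85 Y16.72
M4 S789
G1 X17.17 Y45.44 F513
G1 X240.95 Y200.67
G1 X59.46 Y95.93
G1 X130.65 Y199.35
G1 X45.85 Y16.72
M5
G0 X94.93 Y67.94
M4 S789
G1 X200.72 Y196.23 F513
G1 X65.41 Y151.84
G1 X43.31 Y180.61
G1 X43.88 Y150.93
M5
G0 X55.67 Y160.25
M4 S789
G1 X86.62 Y162.43 F513
G1 X115.05 Y165.89
G1 X140.97 Y170.64
G1 X164.38 Y176.68
G1 X185.27 Y184.00
G1 X203.65 Y192.61
M5
G0 X146.21 Y176.13
M4 S789
G1 X143.37 Y170.51 F513
G1 X137.39 Y168.53
G1 X131.77 Y171.37
G1 X129.79 Y177.35
G1 X132.63 Y182.97
G1 X138.61 Y184.95
G1 X144.23 Y182.11
G1 X146.21 Y176.13
M5
G0 X0.00 Y0.00

1 u = 1 mm; y_m = 207.54 − y.

[1] `<polygon>` closed polygon, #ff0000→cut S789 F513: (45.85,16.72) → (17.17,45.44) → (240.95,200.67) → (59.46,95.93) → (130.65,199.35) → (45.85,16.72) (closed)

[2] `<path>` open polyline, #ff0000→cut S789 F513: (94.93,67.94) → (200.72,196.23) → (65.41,151.84) → (43.31,180.61) → (43.88,150.93)

[3] `<path>` quadratic bezier, #ff0000→cut S789 F513: (55.67,160.25) → (86.62,162.43) → (115.05,165.89) → (140.97,170.64) → (164.38,176.68) → (185.27,184.00) → (203.65,192.61)

[4] `<path>` regular polygon, #ff0000→cut S789 F513: (146.21,176.13) → (143.37,170.51) → (137.39,168.53) → (131.77,171.37) → (129.79,177.35) → (132.63,182.97) → (138.61,184.95) → (144.23,182.11) → (146.21,176.13) (closed)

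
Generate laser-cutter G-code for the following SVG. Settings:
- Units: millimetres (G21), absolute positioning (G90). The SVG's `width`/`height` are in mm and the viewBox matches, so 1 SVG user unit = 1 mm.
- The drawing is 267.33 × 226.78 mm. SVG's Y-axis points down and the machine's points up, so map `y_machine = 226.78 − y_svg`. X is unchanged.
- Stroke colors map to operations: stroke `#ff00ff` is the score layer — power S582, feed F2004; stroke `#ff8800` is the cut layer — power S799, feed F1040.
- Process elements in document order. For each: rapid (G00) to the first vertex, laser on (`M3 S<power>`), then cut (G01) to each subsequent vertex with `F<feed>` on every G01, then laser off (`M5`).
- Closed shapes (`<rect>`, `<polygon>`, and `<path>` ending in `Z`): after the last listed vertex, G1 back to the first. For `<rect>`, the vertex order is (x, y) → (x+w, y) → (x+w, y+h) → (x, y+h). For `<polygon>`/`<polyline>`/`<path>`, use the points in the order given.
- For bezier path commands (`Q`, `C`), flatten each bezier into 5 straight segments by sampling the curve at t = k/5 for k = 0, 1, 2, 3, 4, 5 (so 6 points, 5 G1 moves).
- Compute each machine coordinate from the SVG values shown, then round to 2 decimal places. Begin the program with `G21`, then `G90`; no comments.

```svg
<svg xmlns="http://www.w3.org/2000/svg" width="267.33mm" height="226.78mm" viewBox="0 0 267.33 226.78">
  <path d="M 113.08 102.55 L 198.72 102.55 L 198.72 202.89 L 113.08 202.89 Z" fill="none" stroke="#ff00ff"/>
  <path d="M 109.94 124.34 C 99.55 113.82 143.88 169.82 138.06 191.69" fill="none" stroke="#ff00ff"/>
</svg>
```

Since the viewBox matches the mm dimensions, user units are millimetres directly. The only transform is the Y-flip y_m = 226.78 − y_svg.

Shape 1 is a rectangle drawn with `<path>`. Its stroke #ff00ff means score at S582, F2004. After flipping Y the toolpath is (113.08,124.23) → (198.72,124.23) → (198.72,23.89) → (113.08,23.89) → (113.08,124.23), returning to the start.

Shape 2 is a cubic bezier drawn with `<path>`. Its stroke #ff00ff means score at S582, F2004. After flipping Y the toolpath is (109.94,102.44) → (109.43,101.57) → (117.03,89.58) → (127.68,71.27) → (136.37,51.50) → (138.06,35.09).

G21
G90
G00 X113.08 Y124.23
M3 S582
G01 X198.72 Y124.23 F2004
G01 X198.72 Y23.89 F2004
G01 X113.08 Y23.89 F2004
G01 X113.08 Y124.23 F2004
M5
G00 X109.94 Y102.44
M3 S582
G01 X109.43 Y101.57 F2004
G01 X117.03 Y89.58 F2004
G01 X127.68 Y71.27 F2004
G01 X136.37 Y51.50 F2004
G01 X138.06 Y35.09 F2004
M5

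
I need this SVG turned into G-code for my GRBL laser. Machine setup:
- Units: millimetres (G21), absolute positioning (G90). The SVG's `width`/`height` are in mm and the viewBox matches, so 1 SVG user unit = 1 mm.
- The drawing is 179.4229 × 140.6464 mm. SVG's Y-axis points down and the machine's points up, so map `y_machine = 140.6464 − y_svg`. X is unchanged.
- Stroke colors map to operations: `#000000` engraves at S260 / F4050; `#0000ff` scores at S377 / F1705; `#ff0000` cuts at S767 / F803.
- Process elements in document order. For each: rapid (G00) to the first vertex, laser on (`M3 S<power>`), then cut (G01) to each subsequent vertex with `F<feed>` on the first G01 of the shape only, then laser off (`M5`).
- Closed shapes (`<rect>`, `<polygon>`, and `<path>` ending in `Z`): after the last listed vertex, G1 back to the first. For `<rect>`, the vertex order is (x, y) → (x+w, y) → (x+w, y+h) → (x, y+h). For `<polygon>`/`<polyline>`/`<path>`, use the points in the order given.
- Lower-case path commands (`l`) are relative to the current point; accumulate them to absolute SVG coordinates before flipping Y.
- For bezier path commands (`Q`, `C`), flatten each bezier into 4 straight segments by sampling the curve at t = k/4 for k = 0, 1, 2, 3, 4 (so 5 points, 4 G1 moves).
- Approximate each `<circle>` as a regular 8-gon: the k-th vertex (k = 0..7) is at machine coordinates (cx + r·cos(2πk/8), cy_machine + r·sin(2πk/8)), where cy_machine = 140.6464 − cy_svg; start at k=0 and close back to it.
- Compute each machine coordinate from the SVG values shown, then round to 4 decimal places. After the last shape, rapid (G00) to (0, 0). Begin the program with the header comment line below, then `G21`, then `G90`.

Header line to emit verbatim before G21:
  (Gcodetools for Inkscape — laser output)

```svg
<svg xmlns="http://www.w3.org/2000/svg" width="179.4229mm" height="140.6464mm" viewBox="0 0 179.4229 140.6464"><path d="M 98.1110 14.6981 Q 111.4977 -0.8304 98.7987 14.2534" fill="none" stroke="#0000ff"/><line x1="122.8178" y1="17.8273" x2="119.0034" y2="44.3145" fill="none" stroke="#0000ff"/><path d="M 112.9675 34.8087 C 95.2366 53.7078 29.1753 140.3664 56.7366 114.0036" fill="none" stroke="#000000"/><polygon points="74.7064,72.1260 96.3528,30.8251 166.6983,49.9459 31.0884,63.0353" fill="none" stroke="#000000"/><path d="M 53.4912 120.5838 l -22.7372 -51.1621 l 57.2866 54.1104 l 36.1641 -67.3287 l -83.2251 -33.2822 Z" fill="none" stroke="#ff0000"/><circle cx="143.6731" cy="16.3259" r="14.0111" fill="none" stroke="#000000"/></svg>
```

viewBox `0 0 179.4229 140.6464` with mm width/height → 1 unit = 1 mm. Flip: y_m = 140.6464 − y_svg.

**Shape 1** — `<path>` quadratic bezier, stroke `#0000ff` → score (S377, F1705). Control points (SVG): P0=(98.1110,14.6981), P1=(111.4977,-0.8304), P2=(98.7987,14.2534); sampled at t=k/4. Machine vertices: (98.1110,125.9483) → (103.1740,131.7993) → (104.9763,133.8237) → (103.5178,132.0216) → (98.7987,126.3930). Open path.

**Shape 2** — `<line>` line segment, stroke `#0000ff` → score (S377, F1705). Machine vertices: (122.8178,122.8191) → (119.0034,96.3319). Open path.

**Shape 3** — `<path>` cubic bezier, stroke `#000000` → engrave (S260, F4050). Control points (SVG): P0=(112.9675,34.8087), P1=(95.2366,53.7078), P2=(29.1753,140.3664), P3=(56.7366,114.0036); sampled at t=k/4. Machine vertices: (112.9675,105.8377) → (92.8254,81.7832) → (67.8675,49.2670) → (51.4018,25.2375) → (56.7366,26.6428). Open path.

**Shape 4** — `<polygon>` closed polygon, stroke `#000000` → engrave (S260, F4050). Machine vertices: (74.7064,68.5204) → (96.3528,109.8213) → (166.6983,90.7005) → (31.0884,77.6111) → (74.7064,68.5204). Closed: final G1 returns to the first vertex.

**Shape 5** — `<path>` closed polygon, stroke `#ff0000` → cut (S767, F803). Machine vertices: (53.4912,20.0626) → (30.7540,71.2247) → (88.0406,17.1143) → (124.2047,84.4430) → (40.9796,117.7252) → (53.4912,20.0626). Closed: final G1 returns to the first vertex.

**Shape 6** — `<circle>` circle, stroke `#000000` → engrave (S260, F4050). Machine vertices: (157.6842,124.3205) → (153.5804,134.2278) → (143.6731,138.3316) → (133.7658,134.2278) → (129.6620,124.3205) → (133.7658,114.4132) → (143.6731,110.3094) → (153.5804,114.4132) → (157.6842,124.3205). Closed: final G1 returns to the first vertex.

(Gcodetools for Inkscape — laser output)
G21
G90
G00 X98.1110 Y125.9483
M3 S377
G01 X103.1740 Y131.7993 F1705
G01 X104.9763 Y133.8237
G01 X103.5178 Y132.0216
G01 X98.7987 Y126.3930
M5
G00 X122.8178 Y122.8191
M3 S377
G01 X119.0034 Y96.3319 F1705
M5
G00 X112.9675 Y105.8377
M3 S260
G01 X92.8254 Y81.7832 F4050
G01 X67.8675 Y49.2670
G01 X51.4018 Y25.2375
G01 X56.7366 Y26.6428
M5
G00 X74.7064 Y68.5204
M3 S260
G01 X96.3528 Y109.8213 F4050
G01 X166.6983 Y90.7005
G01 X31.0884 Y77.6111
G01 X74.7064 Y68.5204
M5
G00 X53.4912 Y20.0626
M3 S767
G01 X30.7540 Y71.2247 F803
G01 X88.0406 Y17.1143
G01 X124.2047 Y84.4430
G01 X40.9796 Y117.7252
G01 X53.4912 Y20.0626
M5
G00 X157.6842 Y124.3205
M3 S260
G01 X153.5804 Y134.2278 F4050
G01 X143.6731 Y138.3316
G01 X133.7658 Y134.2278
G01 X129.6620 Y124.3205
G01 X133.7658 Y114.4132
G01 X143.6731 Y110.3094
G01 X153.5804 Y114.4132
G01 X157.6842 Y124.3205
M5
G00 X0.0000 Y0.0000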